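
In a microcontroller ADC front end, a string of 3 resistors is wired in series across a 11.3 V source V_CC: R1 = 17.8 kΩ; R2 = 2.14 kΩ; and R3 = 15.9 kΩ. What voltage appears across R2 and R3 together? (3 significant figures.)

V ≈ 5.69 V

Total series resistance ΣR = 17.8 + 2.14 + 15.9 = 35.84 kΩ.
R_{R2..R3} = 2.14 + 15.9 = 18.04 kΩ.
V = V_CC · R/ΣR = 11.3 × 0.5033 = 5.688 V.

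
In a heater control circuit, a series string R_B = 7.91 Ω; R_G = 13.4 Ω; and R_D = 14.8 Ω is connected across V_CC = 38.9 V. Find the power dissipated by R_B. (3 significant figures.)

P ≈ 9.18 W

Series current I = V_CC/ΣR = 38.9/36.11 = 1.077 A.
P = I²R = 1.160 × 7.91 = 9.180 W.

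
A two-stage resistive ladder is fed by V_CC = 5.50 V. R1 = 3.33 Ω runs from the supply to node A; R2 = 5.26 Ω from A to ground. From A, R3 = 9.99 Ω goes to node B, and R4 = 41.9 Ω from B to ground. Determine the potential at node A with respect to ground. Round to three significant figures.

V_A ≈ 3.24 V

Node A sees R2 in parallel with the series input of stage 2, R3 + R4 = 51.89 Ω.
Effective lower resistance at A: R2 ‖ 51.89 = 4.776 Ω.
First divider: V_A = V_CC · 4.776/(3.33 + 4.776) = 3.241 V.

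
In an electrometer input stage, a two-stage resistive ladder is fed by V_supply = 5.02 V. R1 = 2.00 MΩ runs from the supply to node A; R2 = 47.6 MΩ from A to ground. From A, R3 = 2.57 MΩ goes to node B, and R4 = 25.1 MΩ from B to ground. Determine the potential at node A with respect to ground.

V_A ≈ 4.51 V

Node A sees R2 in parallel with the series input of stage 2, R3 + R4 = 27.67 MΩ.
R2 ‖ (R3+R4) = 17.50 MΩ.
So V_A = 5.02 × 0.8974 = 4.505 V.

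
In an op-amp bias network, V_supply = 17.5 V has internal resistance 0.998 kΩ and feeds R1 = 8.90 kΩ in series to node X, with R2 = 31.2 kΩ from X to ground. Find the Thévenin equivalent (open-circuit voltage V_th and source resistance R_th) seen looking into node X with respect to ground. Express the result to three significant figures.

V_th ≈ 13.3 V, R_th ≈ 7.51 kΩ

R1' = 0.998 + 8.90 = 9.898 kΩ (source resistance + R1).
With X open, the divider is unloaded: V_th = 17.5 × 31.2/41.10 = 13.29 V.
With V_supply suppressed (replaced by a short), R_th = R1' ‖ R2 = (9.898 × 31.2)/(9.898 + 31.2) = 7.514 kΩ.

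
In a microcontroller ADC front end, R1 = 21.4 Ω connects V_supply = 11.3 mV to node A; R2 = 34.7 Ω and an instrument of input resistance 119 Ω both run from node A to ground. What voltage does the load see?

V_out ≈ 6.29 mV

The load sits in parallel with R2, giving an effective lower resistance R2' = R2·R_L/(R2+R_L) = 26.87 Ω.
Now apply the divider: V_out = 11.3 × 0.5566 = 6.290 mV.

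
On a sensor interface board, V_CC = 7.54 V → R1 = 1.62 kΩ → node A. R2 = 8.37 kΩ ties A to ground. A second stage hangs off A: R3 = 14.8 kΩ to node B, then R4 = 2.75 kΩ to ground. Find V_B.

V_B ≈ 0.919 V

Node A sees R2 in parallel with the series input of stage 2, R3 + R4 = 17.55 kΩ.
Effective lower resistance at A: R2 ‖ 17.55 = 5.667 kΩ.
So V_A = 7.54 × 0.7777 = 5.864 V.
V_B = V_A × 0.1567 = 0.9188 V.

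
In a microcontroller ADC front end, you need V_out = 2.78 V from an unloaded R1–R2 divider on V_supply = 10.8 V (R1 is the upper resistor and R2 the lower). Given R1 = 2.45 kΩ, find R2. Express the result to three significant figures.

V_out/V_supply = R2/(R1+R2) = 0.2574.
So R2 = R1 · V_out/(V_supply − V_out) = 2.45 × 2.78/(10.8 − 2.78) = 2.45 × 0.3466 = 0.8493 kΩ.

R2 ≈ 0.849 kΩ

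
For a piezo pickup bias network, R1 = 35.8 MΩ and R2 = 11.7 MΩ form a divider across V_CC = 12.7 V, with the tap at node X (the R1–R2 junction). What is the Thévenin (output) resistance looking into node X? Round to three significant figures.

R_th ≈ 8.82 MΩ

Zeroing V_CC shorts the top of R1 to ground, so R_th = R1 ‖ R2 = 8.818 MΩ.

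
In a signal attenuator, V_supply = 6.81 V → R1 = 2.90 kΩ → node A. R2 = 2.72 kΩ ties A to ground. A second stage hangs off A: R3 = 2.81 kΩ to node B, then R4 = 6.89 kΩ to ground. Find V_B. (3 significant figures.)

V_B ≈ 2.05 V

Looking into the second stage from A: R3 + R4 = 9.700 kΩ appears in parallel with R2.
R2 ‖ (R3+R4) = 2.124 kΩ.
So V_A = 6.81 × 0.4228 = 2.879 V.
Then the unloaded second divider: V_B = V_A × R4/(R3+R4) = 2.879 × 0.7103 = 2.045 V.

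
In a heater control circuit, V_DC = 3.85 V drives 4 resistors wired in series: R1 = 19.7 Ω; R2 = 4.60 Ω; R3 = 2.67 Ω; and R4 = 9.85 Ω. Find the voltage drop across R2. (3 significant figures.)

V ≈ 0.481 V

Total series resistance ΣR = 19.7 + 4.60 + 2.67 + 9.85 = 36.82 Ω.
V = V_DC · R/ΣR = 3.85 × 0.1249 = 0.4810 V.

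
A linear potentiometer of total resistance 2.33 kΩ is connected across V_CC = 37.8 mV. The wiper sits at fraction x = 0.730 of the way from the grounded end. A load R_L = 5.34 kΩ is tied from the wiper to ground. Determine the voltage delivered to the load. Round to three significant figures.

V_out ≈ 25.4 mV

Split the track: R_lower = x·R_p = 1.701 kΩ, R_upper = (1−x)·R_p = 0.6291 kΩ.
Lower segment in parallel with the load: 1.701 ‖ 5.34 = 1.290 kΩ.
V_out = 37.8 × 1.290/(0.6291 + 1.290) = 25.41 mV.
(Unloaded: V_out = x·V_CC = 27.6 mV.)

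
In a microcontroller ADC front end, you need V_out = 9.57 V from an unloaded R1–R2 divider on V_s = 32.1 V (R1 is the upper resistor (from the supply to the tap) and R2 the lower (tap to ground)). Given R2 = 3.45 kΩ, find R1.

R1 ≈ 8.12 kΩ

Required fraction k = V_out/V_s = 0.2981.
R1 = R2·(1/k − 1) = 3.45 × 2.354 = 8.122 kΩ.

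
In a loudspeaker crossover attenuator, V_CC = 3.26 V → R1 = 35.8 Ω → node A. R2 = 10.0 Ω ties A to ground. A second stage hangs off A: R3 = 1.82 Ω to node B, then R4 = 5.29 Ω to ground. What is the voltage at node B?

V_B ≈ 0.252 V

Node A sees R2 in parallel with the series input of stage 2, R3 + R4 = 7.110 Ω.
Effective lower resistance at A: R2 ‖ 7.110 = 4.155 Ω.
First divider: V_A = V_CC · 4.155/(35.8 + 4.155) = 0.3390 V.
V_B = V_A × 0.7440 = 0.2523 V.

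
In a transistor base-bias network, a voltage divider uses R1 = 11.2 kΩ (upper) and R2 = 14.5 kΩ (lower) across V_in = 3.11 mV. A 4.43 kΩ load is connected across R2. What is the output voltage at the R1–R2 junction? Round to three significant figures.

V_out ≈ 0.723 mV

First combine the lower leg with the load: R2 ‖ R_L = 3.393 kΩ.
Then V_out = V_in · R2'/(R1 + R2') = 3.11 × 3.393/14.59 = 0.7231 mV.
(Unloaded it would be 1.75 mV; the load pulls it down.)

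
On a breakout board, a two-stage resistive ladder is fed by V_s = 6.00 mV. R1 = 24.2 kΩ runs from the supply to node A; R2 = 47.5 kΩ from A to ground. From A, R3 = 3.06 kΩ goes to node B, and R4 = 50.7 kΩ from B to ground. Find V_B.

Looking into the second stage from A: R3 + R4 = 53.76 kΩ appears in parallel with R2.
R2 ‖ (R3+R4) = 25.22 kΩ.
So V_A = 6.00 × 0.5103 = 3.062 mV.
Then the unloaded second divider: V_B = V_A × R4/(R3+R4) = 3.062 × 0.9431 = 2.888 mV.

V_B ≈ 2.89 mV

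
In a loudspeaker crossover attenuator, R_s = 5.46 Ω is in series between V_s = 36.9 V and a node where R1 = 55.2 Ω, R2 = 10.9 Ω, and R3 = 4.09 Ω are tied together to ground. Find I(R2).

Equivalent of the parallel group: R_p = 2.822 Ω.
V_A = 36.9 × 2.822/8.282 = 12.57 V.
I(R2) = V_A / R2 = 12.57/10.9 = 1.154 A.

I ≈ 1.15 A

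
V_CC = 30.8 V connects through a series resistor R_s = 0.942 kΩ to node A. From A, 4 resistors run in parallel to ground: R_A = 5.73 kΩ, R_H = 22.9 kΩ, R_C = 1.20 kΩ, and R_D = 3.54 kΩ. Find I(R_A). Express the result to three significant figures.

Equivalent of the parallel group: R_p = 0.7496 kΩ.
V_A = 30.8 × 0.7496/1.692 = 13.65 V.
I(R_A) = V_A / R_A = 13.65/5.73 = 2.382 mA.

I ≈ 2.38 mA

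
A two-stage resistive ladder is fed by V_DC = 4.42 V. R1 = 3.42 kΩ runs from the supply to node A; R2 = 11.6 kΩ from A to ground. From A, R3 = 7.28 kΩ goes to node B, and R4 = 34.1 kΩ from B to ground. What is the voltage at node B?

Looking into the second stage from A: R3 + R4 = 41.38 kΩ appears in parallel with R2.
R2 ‖ (R3+R4) = 9.060 kΩ.
So V_A = 4.42 × 0.7260 = 3.209 V.
Then the unloaded second divider: V_B = V_A × R4/(R3+R4) = 3.209 × 0.8241 = 2.644 V.

V_B ≈ 2.64 V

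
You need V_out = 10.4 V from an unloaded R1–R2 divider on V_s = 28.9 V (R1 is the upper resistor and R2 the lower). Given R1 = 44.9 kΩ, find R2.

R2 ≈ 25.2 kΩ

V_out/V_s = R2/(R1+R2) = 0.3599.
Rearranging, R2 = R1·k/(1−k) = 44.9 × 0.5622 = 25.24 kΩ.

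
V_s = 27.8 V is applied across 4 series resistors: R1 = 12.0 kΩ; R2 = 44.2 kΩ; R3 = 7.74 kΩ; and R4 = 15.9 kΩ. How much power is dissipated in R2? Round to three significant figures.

P ≈ 5.36 mW

The common current is I = 27.8/79.84 = 0.3482 mA.
P = I²R = 0.1212 × 44.2 = 5.359 mW.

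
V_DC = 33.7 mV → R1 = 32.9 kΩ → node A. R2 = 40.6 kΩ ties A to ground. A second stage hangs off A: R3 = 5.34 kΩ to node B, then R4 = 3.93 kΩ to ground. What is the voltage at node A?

V_A ≈ 6.29 mV

The second stage (R3 + R4 = 9.270 kΩ) loads node A in parallel with R2.
Effective lower resistance at A: R2 ‖ 9.270 = 7.547 kΩ.
So V_A = 33.7 × 0.1866 = 6.288 mV.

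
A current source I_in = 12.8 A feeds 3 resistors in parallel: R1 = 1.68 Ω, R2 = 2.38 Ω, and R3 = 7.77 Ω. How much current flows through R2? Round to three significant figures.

ΣG = 1/1.68 + 1/2.38 + 1/7.77 = 1.144.
By the current-divider rule, I = I_in · G_k/ΣG = 12.8 × 0.3672 = 4.701 A.

I ≈ 4.70 A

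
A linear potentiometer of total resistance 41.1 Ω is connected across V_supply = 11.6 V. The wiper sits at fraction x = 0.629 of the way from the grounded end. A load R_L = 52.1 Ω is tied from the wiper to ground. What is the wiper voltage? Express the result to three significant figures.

V_out ≈ 6.16 V

Split the track: R_lower = x·R_p = 25.85 Ω, R_upper = (1−x)·R_p = 15.25 Ω.
R_L loads the lower segment: effective lower R = 17.28 Ω.
Loaded-divider output: V_out = 11.6 × 0.5312 = 6.162 V.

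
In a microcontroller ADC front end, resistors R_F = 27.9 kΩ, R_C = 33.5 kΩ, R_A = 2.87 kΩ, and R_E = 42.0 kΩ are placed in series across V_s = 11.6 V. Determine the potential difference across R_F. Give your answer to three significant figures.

ΣR = 27.9 + 33.5 + 2.87 + 42.0 = 106.3 kΩ.
Voltage divider: V = V_s · (27.90 / 106.3) = 11.6 × 0.2625 = 3.045 V.

V ≈ 3.05 V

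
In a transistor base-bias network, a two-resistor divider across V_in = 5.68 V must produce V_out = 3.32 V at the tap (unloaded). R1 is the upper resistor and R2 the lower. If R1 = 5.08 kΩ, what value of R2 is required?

R2 ≈ 7.15 kΩ

The divider ratio is R2/(R1+R2) = 3.32/5.68 = 0.5845.
R2 = R1 · 0.5845/(1 − 0.5845) = 7.146 kΩ.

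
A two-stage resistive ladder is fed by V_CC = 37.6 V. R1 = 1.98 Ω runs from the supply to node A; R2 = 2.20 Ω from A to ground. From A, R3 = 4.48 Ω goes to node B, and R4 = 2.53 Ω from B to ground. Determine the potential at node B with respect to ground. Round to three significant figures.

The second stage (R3 + R4 = 7.010 Ω) loads node A in parallel with R2.
Effective lower resistance at A: R2 ‖ 7.010 = 1.674 Ω.
V_A = 37.6 × 1.674/(1.98 + 1.674) = 17.23 V.
Stage 2 is unloaded, so V_B = V_A · R4/(R3+R4) = 17.23 × 2.53/7.010 = 6.218 V.

V_B ≈ 6.22 V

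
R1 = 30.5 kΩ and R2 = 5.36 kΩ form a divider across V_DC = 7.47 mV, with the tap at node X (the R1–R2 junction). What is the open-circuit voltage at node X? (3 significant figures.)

V_th ≈ 1.12 mV

Open-circuit (no load on X): V_th = V_DC · R2/(R1 + R2) = 7.47 × 5.36/(30.50 + 5.36) = 1.117 mV.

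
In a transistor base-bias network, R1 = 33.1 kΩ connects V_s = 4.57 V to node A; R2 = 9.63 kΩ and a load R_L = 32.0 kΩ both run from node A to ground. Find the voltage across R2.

R2 ‖ R_L = (9.63 × 32.0)/(9.63 + 32.0) = 7.402 kΩ.
Voltage divider with the loaded lower leg: V_out = 4.57 × 7.402/(33.1 + 7.402) = 4.57 × 0.1828 = 0.8352 V.
(Unloaded it would be 1.03 V; the load pulls it down.)

V_out ≈ 0.835 V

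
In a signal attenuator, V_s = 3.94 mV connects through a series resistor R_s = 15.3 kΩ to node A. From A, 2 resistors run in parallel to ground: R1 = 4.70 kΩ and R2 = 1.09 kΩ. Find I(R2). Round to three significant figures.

Combine the parallel branches: R_p = (1/4.70 + 1/1.09)⁻¹ = 0.8848 kΩ.
Node voltage V_A = V_s · R_p/(R_s + R_p) = 3.94 × 0.05467 = 0.2154 mV.
Branch current I = V_A/R2 = 0.2154/1.09 = 0.1976 µA.

I ≈ 0.198 µA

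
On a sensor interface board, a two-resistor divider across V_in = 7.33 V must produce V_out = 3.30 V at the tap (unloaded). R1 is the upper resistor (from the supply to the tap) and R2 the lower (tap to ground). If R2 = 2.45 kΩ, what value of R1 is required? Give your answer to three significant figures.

Required fraction k = V_out/V_in = 0.4502.
So R1 = R2 · (V_in/V_out − 1) = 2.45 × (7.33/3.30 − 1) = 2.45 × 1.221 = 2.992 kΩ.

R1 ≈ 2.99 kΩ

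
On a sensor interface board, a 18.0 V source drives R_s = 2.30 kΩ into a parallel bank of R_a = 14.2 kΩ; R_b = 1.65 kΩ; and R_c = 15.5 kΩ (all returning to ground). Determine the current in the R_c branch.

I ≈ 0.429 mA

Combine the parallel branches: R_p = (1/14.2 + 1/1.65 + 1/15.5)⁻¹ = 1.350 kΩ.
Node voltage V_A = V_s · R_p/(R_s + R_p) = 18.0 × 0.3698 = 6.656 V.
Branch current I = V_A/R_c = 6.656/15.5 = 0.4294 mA.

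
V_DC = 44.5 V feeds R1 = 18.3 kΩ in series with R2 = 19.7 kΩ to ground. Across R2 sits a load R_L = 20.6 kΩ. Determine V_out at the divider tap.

First combine the lower leg with the load: R2 ‖ R_L = 10.07 kΩ.
Voltage divider with the loaded lower leg: V_out = 44.5 × 10.07/(18.3 + 10.07) = 44.5 × 0.3550 = 15.80 V.
(Unloaded it would be 23.1 V; the load pulls it down.)

V_out ≈ 15.8 V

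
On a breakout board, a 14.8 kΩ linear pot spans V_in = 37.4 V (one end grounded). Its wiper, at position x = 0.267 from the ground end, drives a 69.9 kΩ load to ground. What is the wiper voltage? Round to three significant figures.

V_out ≈ 9.59 V

Split the track: R_lower = x·R_p = 3.952 kΩ, R_upper = (1−x)·R_p = 10.85 kΩ.
(x·R_p) ‖ R_L = 3.740 kΩ.
Loaded-divider output: V_out = 37.4 × 0.2564 = 9.588 V.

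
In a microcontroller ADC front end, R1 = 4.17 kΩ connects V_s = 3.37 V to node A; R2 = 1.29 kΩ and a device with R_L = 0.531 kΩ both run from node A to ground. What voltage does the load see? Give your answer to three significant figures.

First combine the lower leg with the load: R2 ‖ R_L = 0.3762 kΩ.
Voltage divider with the loaded lower leg: V_out = 3.37 × 0.3762/(4.17 + 0.3762) = 3.37 × 0.08274 = 0.2788 V.

V_out ≈ 0.279 V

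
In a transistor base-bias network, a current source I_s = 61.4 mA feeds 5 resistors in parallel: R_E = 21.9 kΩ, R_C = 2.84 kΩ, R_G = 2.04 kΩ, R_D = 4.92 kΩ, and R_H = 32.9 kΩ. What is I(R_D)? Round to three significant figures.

I ≈ 11.1 mA

ΣG = 1/21.9 + 1/2.84 + 1/2.04 + 1/4.92 + 1/32.9 = 1.122.
By the current-divider rule, I = I_s · G_k/ΣG = 61.4 × 0.1812 = 11.13 mA.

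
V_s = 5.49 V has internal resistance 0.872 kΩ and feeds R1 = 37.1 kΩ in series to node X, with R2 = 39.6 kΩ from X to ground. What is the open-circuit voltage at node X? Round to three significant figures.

V_th ≈ 2.80 V

R1' = 0.872 + 37.1 = 37.97 kΩ (source resistance + R1).
V_th is the unloaded tap voltage: V_s · R2/(R1'+R2) = 5.49 × 0.5105 = 2.803 V.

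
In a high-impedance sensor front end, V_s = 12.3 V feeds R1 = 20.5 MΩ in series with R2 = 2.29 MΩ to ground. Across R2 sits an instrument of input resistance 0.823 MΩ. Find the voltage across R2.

V_out ≈ 0.353 V

First combine the lower leg with the load: R2 ‖ R_L = 0.6054 MΩ.
Voltage divider with the loaded lower leg: V_out = 12.3 × 0.6054/(20.5 + 0.6054) = 12.3 × 0.02869 = 0.3528 V.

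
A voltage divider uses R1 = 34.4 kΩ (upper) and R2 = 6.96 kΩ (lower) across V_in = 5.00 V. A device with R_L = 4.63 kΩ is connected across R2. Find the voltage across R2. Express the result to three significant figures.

V_out ≈ 0.374 V

The load sits in parallel with R2, giving an effective lower resistance R2' = R2·R_L/(R2+R_L) = 2.780 kΩ.
Now apply the divider: V_out = 5.00 × 0.07478 = 0.3739 V.
(Unloaded it would be 0.841 V; the load pulls it down.)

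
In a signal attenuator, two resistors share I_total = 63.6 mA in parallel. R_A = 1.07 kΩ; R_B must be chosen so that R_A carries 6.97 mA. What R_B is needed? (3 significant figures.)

In a two-way split, I_A/I_total = R_B/(R_A + R_B).
6.97/63.6 = R_B/(R_A + R_B) → R_B = R_A · (0.1096)/(1 − 0.1096) = 1.07 × 0.1231 = 0.1317 kΩ.

R_B ≈ 0.132 kΩ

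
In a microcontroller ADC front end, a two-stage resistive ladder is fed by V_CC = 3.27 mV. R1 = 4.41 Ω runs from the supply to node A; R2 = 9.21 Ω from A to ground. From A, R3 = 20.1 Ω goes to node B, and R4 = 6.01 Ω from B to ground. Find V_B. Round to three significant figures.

V_B ≈ 0.457 mV

Looking into the second stage from A: R3 + R4 = 26.11 Ω appears in parallel with R2.
Effective lower resistance at A: R2 ‖ 26.11 = 6.808 Ω.
First divider: V_A = V_CC · 6.808/(4.41 + 6.808) = 1.985 mV.
Stage 2 is unloaded, so V_B = V_A · R4/(R3+R4) = 1.985 × 6.01/26.11 = 0.4568 mV.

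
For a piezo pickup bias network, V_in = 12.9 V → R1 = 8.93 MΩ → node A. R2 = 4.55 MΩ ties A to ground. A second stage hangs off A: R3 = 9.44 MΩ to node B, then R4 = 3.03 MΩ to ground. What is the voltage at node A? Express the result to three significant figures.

V_A ≈ 3.51 V

Node A sees R2 in parallel with the series input of stage 2, R3 + R4 = 12.47 MΩ.
R2 ‖ (R3+R4) = 3.334 MΩ.
So V_A = 12.9 × 0.2718 = 3.507 V.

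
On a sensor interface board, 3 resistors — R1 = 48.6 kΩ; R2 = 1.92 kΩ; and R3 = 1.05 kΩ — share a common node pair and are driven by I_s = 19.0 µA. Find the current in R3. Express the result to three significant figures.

Total conductance ΣG = 1/48.6 + 1/1.92 + 1/1.05 = 1.494 (units of 1/kΩ).
R3 takes the fraction G_k/ΣG = 0.9524/1.494 = 0.6376, so I = 19.0 × 0.6376 = 12.11 µA.

I ≈ 12.1 µA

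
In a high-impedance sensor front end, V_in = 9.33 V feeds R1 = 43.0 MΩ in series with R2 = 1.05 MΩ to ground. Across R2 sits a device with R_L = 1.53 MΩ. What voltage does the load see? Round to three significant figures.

First combine the lower leg with the load: R2 ‖ R_L = 0.6227 MΩ.
Voltage divider with the loaded lower leg: V_out = 9.33 × 0.6227/(43.0 + 0.6227) = 9.33 × 0.01427 = 0.1332 V.

V_out ≈ 0.133 V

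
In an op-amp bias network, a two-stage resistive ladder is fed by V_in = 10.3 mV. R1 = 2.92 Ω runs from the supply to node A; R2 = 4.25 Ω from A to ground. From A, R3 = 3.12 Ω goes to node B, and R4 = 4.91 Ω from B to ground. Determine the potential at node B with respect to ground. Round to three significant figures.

V_B ≈ 3.07 mV

Looking into the second stage from A: R3 + R4 = 8.030 Ω appears in parallel with R2.
Effective lower resistance at A: R2 ‖ 8.030 = 2.779 Ω.
First divider: V_A = V_in · 2.779/(2.92 + 2.779) = 5.023 mV.
V_B = V_A × 0.6115 = 3.071 mV.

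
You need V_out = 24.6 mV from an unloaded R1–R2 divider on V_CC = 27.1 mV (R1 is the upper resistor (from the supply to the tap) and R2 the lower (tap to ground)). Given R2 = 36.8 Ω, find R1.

The divider ratio is R2/(R1+R2) = 24.6/27.1 = 0.9077.
So R1 = R2 · (V_CC/V_out − 1) = 36.8 × (27.1/24.6 − 1) = 36.8 × 0.1016 = 3.740 Ω.

R1 ≈ 3.74 Ω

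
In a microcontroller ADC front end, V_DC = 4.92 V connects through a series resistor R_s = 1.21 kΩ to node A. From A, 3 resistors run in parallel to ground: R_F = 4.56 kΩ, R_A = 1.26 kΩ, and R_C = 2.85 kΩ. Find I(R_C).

I ≈ 0.651 mA

Combine the parallel branches: R_p = (1/4.56 + 1/1.26 + 1/2.85)⁻¹ = 0.7332 kΩ.
V_A = 4.92 × 0.7332/1.943 = 1.856 V.
I(R_C) = V_A / R_C = 1.856/2.85 = 0.6514 mA.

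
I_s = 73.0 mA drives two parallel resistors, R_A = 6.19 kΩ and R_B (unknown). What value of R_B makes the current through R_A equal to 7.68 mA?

In a two-way split, I_A/I_s = R_B/(R_A + R_B).
With f = 0.1052, R_B = R_A · f/(1−f) = 6.19 × 0.1176 = 0.7278 kΩ.

R_B ≈ 0.728 kΩ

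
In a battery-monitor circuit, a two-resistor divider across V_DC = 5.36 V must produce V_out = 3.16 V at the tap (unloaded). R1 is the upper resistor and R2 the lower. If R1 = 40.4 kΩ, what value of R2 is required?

V_out/V_DC = R2/(R1+R2) = 0.5896.
Rearranging, R2 = R1·k/(1−k) = 40.4 × 1.436 = 58.03 kΩ.

R2 ≈ 58.0 kΩ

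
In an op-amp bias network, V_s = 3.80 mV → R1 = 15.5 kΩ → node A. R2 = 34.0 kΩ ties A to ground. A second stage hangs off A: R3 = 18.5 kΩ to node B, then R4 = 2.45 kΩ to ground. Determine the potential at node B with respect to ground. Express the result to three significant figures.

V_B ≈ 0.202 mV

Node A sees R2 in parallel with the series input of stage 2, R3 + R4 = 20.95 kΩ.
Effective lower resistance at A: R2 ‖ 20.95 = 12.96 kΩ.
So V_A = 3.80 × 0.4554 = 1.731 mV.
Stage 2 is unloaded, so V_B = V_A · R4/(R3+R4) = 1.731 × 2.45/20.95 = 0.2024 mV.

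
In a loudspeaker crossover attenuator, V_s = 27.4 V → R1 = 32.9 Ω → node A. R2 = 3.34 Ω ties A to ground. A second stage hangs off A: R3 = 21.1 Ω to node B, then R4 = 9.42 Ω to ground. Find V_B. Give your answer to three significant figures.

The second stage (R3 + R4 = 30.52 Ω) loads node A in parallel with R2.
R2 ‖ (R3+R4) = 3.011 Ω.
V_A = 27.4 × 3.011/(32.9 + 3.011) = 2.297 V.
V_B = V_A × 0.3087 = 0.7090 V.

V_B ≈ 0.709 V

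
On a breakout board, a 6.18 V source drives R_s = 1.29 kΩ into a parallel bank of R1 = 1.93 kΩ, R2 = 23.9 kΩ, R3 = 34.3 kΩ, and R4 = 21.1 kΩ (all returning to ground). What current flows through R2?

Equivalent of the parallel group: R_p = 1.571 kΩ.
V_A = 6.18 × 1.571/2.861 = 3.394 V.
Branch current I = V_A/R2 = 3.394/23.9 = 0.1420 mA.

I ≈ 0.142 mA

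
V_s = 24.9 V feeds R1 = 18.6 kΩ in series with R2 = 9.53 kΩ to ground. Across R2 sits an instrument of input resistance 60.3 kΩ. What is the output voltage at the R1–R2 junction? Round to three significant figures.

V_out ≈ 7.64 V

R2 ‖ R_L = (9.53 × 60.3)/(9.53 + 60.3) = 8.229 kΩ.
Voltage divider with the loaded lower leg: V_out = 24.9 × 8.229/(18.6 + 8.229) = 24.9 × 0.3067 = 7.638 V.
(Unloaded it would be 8.44 V; the load pulls it down.)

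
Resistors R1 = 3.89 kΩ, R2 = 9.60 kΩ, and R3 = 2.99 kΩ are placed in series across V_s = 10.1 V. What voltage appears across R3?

V ≈ 1.83 V

Series total: ΣR = 3.89 + 9.60 + 2.99 = 16.48 kΩ.
V = V_s · R/ΣR = 10.1 × 0.1814 = 1.832 V.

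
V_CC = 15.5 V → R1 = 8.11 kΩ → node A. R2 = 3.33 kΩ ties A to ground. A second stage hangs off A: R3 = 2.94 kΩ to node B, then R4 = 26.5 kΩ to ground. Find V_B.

Node A sees R2 in parallel with the series input of stage 2, R3 + R4 = 29.44 kΩ.
R2 ‖ (R3+R4) = 2.992 kΩ.
So V_A = 15.5 × 0.2695 = 4.177 V.
V_B = V_A × 0.9001 = 3.760 V.

V_B ≈ 3.76 V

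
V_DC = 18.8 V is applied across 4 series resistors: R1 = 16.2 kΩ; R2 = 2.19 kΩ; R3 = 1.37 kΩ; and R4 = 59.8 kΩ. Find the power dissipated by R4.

ΣR = 79.56 kΩ → I = 18.8/79.56 = 0.2363 mA.
V(R4) = I·R = 14.13 V; P = V·I = 14.13 × 0.2363 = 3.339 mW.

P ≈ 3.34 mW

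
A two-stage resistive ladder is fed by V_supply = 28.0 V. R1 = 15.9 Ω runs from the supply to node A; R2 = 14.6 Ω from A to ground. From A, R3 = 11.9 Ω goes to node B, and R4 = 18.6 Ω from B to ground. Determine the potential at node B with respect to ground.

Node A sees R2 in parallel with the series input of stage 2, R3 + R4 = 30.50 Ω.
R2 ‖ (R3+R4) = 9.874 Ω.
So V_A = 28.0 × 0.3831 = 10.73 V.
Stage 2 is unloaded, so V_B = V_A · R4/(R3+R4) = 10.73 × 18.6/30.50 = 6.541 V.

V_B ≈ 6.54 V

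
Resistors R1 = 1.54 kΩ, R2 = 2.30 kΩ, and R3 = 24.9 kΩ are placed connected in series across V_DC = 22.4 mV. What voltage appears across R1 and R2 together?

V ≈ 2.99 mV

Total series resistance ΣR = 1.54 + 2.30 + 24.9 = 28.74 kΩ.
R_{R1..R2} = 1.54 + 2.30 = 3.840 kΩ.
By the voltage-divider rule, V = 22.4 × 3.840/28.74 = 2.993 mV.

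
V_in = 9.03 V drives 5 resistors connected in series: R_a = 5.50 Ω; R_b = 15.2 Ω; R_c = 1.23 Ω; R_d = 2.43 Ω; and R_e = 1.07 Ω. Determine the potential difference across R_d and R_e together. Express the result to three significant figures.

Series total: ΣR = 5.50 + 15.2 + 1.23 + 2.43 + 1.07 = 25.43 Ω.
R_{R_d..R_e} = 2.43 + 1.07 = 3.500 Ω.
V = V_in · R/ΣR = 9.03 × 0.1376 = 1.243 V.

V ≈ 1.24 V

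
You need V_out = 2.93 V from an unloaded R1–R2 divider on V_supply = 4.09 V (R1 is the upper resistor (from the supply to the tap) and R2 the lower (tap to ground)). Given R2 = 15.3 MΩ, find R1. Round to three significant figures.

The divider ratio is R2/(R1+R2) = 2.93/4.09 = 0.7164.
Rearranging, R1 = R2·(1−k)/k = 15.3 × 0.3959 = 6.057 MΩ.

R1 ≈ 6.06 MΩ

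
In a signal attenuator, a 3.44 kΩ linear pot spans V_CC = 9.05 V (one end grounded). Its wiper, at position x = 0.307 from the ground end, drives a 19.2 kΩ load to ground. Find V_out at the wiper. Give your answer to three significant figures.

Lower segment x·R_p = 1.056 kΩ; upper segment (1−x)·R_p = 2.384 kΩ.
(x·R_p) ‖ R_L = 1.001 kΩ.
V_out = 9.05 × 1.001/(2.384 + 1.001) = 2.676 V.

V_out ≈ 2.68 V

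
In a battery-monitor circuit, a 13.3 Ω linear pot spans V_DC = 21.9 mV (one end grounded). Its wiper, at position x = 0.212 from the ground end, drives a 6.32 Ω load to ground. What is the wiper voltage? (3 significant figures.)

V_out ≈ 3.44 mV

The pot divides into 10.48 Ω above the wiper and 2.820 Ω below.
R_L loads the lower segment: effective lower R = 1.950 Ω.
Then V_out = V_DC · 1.950/(10.48 + 1.950) = 3.435 mV.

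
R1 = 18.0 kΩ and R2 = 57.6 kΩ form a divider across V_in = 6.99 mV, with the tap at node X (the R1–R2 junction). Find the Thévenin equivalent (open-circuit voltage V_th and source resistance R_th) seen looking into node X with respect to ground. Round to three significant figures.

V_th ≈ 5.33 mV, R_th ≈ 13.7 kΩ

Open-circuit (no load on X): V_th = V_in · R2/(R1 + R2) = 6.99 × 57.6/(18.00 + 57.6) = 5.326 mV.
With V_in suppressed (replaced by a short), R_th = R1 ‖ R2 = (18.00 × 57.6)/(18.00 + 57.6) = 13.71 kΩ.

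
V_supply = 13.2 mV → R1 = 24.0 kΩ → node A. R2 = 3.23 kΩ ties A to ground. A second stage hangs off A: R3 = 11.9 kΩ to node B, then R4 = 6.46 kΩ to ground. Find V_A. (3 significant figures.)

Node A sees R2 in parallel with the series input of stage 2, R3 + R4 = 18.36 kΩ.
Effective lower resistance at A: R2 ‖ 18.36 = 2.747 kΩ.
First divider: V_A = V_supply · 2.747/(24.0 + 2.747) = 1.356 mV.

V_A ≈ 1.36 mV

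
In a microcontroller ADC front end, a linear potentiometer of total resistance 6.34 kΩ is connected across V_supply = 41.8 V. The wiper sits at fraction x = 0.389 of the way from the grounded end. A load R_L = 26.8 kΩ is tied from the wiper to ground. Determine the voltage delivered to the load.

V_out ≈ 15.4 V

Lower segment x·R_p = 2.466 kΩ; upper segment (1−x)·R_p = 3.874 kΩ.
Lower segment in parallel with the load: 2.466 ‖ 26.8 = 2.258 kΩ.
Loaded-divider output: V_out = 41.8 × 0.3683 = 15.39 V.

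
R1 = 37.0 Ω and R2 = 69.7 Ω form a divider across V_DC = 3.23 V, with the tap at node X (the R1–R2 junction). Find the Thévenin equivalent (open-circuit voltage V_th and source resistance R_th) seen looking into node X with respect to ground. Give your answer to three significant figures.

V_th ≈ 2.11 V, R_th ≈ 24.2 Ω

V_th is the unloaded tap voltage: V_DC · R2/(R1+R2) = 3.23 × 0.6532 = 2.110 V.
With V_DC suppressed (replaced by a short), R_th = R1 ‖ R2 = (37.00 × 69.7)/(37.00 + 69.7) = 24.17 Ω.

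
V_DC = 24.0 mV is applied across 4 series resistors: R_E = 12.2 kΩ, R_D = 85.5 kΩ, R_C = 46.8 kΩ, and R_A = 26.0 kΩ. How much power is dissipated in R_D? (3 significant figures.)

ΣR = 170.5 kΩ → I = 24.0/170.5 = 0.1408 µA.
V(R_D) = I·R = 12.04 mV; P = V·I = 12.04 × 0.1408 = 1.694 nW.

P ≈ 1.69 nW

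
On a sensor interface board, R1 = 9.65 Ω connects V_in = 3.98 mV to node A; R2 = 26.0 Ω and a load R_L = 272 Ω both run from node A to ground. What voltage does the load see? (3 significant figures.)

The load sits in parallel with R2, giving an effective lower resistance R2' = R2·R_L/(R2+R_L) = 23.73 Ω.
Voltage divider with the loaded lower leg: V_out = 3.98 × 23.73/(9.65 + 23.73) = 3.98 × 0.7109 = 2.829 mV.

V_out ≈ 2.83 mV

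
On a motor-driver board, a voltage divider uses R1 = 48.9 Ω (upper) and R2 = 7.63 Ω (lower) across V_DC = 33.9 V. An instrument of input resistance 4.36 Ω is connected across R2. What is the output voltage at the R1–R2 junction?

The load sits in parallel with R2, giving an effective lower resistance R2' = R2·R_L/(R2+R_L) = 2.775 Ω.
Now apply the divider: V_out = 33.9 × 0.05369 = 1.820 V.

V_out ≈ 1.82 V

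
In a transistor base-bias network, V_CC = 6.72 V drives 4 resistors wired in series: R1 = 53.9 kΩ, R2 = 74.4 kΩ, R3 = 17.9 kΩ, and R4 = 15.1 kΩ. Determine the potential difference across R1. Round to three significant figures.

V ≈ 2.25 V

ΣR = 53.9 + 74.4 + 17.9 + 15.1 = 161.3 kΩ.
Voltage divider: V = V_CC · (53.90 / 161.3) = 6.72 × 0.3342 = 2.246 V.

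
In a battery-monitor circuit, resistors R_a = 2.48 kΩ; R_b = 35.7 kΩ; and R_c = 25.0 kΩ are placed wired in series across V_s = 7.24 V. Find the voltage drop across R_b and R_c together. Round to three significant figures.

V ≈ 6.96 V

Total series resistance ΣR = 2.48 + 35.7 + 25.0 = 63.18 kΩ.
R_{R_b..R_c} = 35.7 + 25.0 = 60.70 kΩ.
V = V_s · R/ΣR = 7.24 × 0.9607 = 6.956 V.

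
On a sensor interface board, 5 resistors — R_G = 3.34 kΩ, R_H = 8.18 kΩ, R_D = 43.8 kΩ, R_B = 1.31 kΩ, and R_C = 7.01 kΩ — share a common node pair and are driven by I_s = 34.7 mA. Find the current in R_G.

I ≈ 7.69 mA

ΣG = 1/3.34 + 1/8.18 + 1/43.8 + 1/1.31 + 1/7.01 = 1.350.
Current divider: I(R_G) = I_s · G_k/ΣG = 34.7 × (0.2994/1.350) = 34.7 × 0.2217 = 7.693 mA.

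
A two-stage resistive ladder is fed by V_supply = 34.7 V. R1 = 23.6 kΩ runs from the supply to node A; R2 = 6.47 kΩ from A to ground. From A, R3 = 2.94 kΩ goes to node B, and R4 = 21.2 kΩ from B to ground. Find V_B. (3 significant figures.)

V_B ≈ 5.42 V

Looking into the second stage from A: R3 + R4 = 24.14 kΩ appears in parallel with R2.
Effective lower resistance at A: R2 ‖ 24.14 = 5.102 kΩ.
V_A = 34.7 × 5.102/(23.6 + 5.102) = 6.169 V.
V_B = V_A × 0.8782 = 5.417 V.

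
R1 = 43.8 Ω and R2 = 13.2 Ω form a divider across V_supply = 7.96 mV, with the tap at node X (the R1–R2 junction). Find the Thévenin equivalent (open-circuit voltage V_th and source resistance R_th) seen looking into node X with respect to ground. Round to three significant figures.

Open-circuit (no load on X): V_th = V_supply · R2/(R1 + R2) = 7.96 × 13.2/(43.80 + 13.2) = 1.843 mV.
With V_supply suppressed (replaced by a short), R_th = R1 ‖ R2 = (43.80 × 13.2)/(43.80 + 13.2) = 10.14 Ω.

V_th ≈ 1.84 mV, R_th ≈ 10.1 Ω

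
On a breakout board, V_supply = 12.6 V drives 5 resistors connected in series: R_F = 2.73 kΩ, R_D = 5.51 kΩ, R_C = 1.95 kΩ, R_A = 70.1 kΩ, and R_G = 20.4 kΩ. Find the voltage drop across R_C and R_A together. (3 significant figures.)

V ≈ 9.02 V

Series total: ΣR = 2.73 + 5.51 + 1.95 + 70.1 + 20.4 = 100.7 kΩ.
R_{R_C..R_A} = 1.95 + 70.1 = 72.05 kΩ.
V = V_supply · R/ΣR = 12.6 × 0.7156 = 9.016 V.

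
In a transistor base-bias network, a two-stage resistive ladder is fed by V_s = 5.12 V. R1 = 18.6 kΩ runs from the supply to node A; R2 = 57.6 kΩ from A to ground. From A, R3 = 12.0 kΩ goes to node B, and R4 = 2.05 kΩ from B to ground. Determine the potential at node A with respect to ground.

The second stage (R3 + R4 = 14.05 kΩ) loads node A in parallel with R2.
R2 ‖ (R3+R4) = 11.29 kΩ.
So V_A = 5.12 × 0.3778 = 1.934 V.

V_A ≈ 1.93 V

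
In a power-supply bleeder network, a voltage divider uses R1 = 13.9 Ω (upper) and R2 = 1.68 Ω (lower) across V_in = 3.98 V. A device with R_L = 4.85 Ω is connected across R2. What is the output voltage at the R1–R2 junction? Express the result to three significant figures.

First combine the lower leg with the load: R2 ‖ R_L = 1.248 Ω.
Then V_out = V_in · R2'/(R1 + R2') = 3.98 × 1.248/15.15 = 0.3278 V.
(Unloaded it would be 0.429 V; the load pulls it down.)

V_out ≈ 0.328 V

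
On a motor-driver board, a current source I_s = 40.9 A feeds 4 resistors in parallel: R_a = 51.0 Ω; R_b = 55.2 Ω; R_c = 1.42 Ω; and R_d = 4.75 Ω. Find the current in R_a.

Total conductance ΣG = 1/51.0 + 1/55.2 + 1/1.42 + 1/4.75 = 0.9525 (units of 1/Ω).
R_a takes the fraction G_k/ΣG = 0.01961/0.9525 = 0.02059, so I = 40.9 × 0.02059 = 0.8420 A.

I ≈ 0.842 A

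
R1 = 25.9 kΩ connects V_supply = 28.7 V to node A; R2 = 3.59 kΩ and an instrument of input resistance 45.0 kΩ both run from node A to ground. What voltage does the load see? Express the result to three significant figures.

V_out ≈ 3.27 V

The load sits in parallel with R2, giving an effective lower resistance R2' = R2·R_L/(R2+R_L) = 3.325 kΩ.
Now apply the divider: V_out = 28.7 × 0.1138 = 3.265 V.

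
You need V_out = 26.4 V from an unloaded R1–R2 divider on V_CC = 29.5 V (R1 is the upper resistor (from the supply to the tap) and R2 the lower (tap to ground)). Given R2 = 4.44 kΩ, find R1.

R1 ≈ 0.521 kΩ

Required fraction k = V_out/V_CC = 0.8949.
R1 = R2·(1/k − 1) = 4.44 × 0.1174 = 0.5214 kΩ.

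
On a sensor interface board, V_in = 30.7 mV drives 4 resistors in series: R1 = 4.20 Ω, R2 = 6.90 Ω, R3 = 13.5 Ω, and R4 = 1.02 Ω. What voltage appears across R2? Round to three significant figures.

V ≈ 8.27 mV

Total series resistance ΣR = 4.20 + 6.90 + 13.5 + 1.02 = 25.62 Ω.
V = V_in · R/ΣR = 30.7 × 0.2693 = 8.268 mV.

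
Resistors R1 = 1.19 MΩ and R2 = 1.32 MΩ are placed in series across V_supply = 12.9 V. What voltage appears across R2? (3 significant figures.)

V ≈ 6.78 V

ΣR = 1.19 + 1.32 = 2.510 MΩ.
V = V_supply · R/ΣR = 12.9 × 0.5259 = 6.784 V.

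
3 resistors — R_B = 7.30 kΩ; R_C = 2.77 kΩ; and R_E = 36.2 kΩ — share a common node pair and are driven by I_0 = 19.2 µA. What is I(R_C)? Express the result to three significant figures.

Total conductance ΣG = 1/7.30 + 1/2.77 + 1/36.2 = 0.5256 (units of 1/kΩ).
Current divider: I(R_C) = I_0 · G_k/ΣG = 19.2 × (0.3610/0.5256) = 19.2 × 0.6868 = 13.19 µA.

I ≈ 13.2 µA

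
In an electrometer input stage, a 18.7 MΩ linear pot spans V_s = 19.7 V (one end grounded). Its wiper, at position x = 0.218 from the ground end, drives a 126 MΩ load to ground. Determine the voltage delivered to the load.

Lower segment x·R_p = 4.077 MΩ; upper segment (1−x)·R_p = 14.62 MΩ.
Lower segment in parallel with the load: 4.077 ‖ 126 = 3.949 MΩ.
V_out = 19.7 × 3.949/(14.62 + 3.949) = 4.189 V.
(Unloaded: V_out = x·V_s = 4.29 V.)

V_out ≈ 4.19 V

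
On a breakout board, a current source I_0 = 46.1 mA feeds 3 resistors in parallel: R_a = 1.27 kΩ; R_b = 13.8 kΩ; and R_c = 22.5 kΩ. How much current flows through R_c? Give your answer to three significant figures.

Total conductance ΣG = 1/1.27 + 1/13.8 + 1/22.5 = 0.9043 (units of 1/kΩ).
Current divider: I(R_c) = I_0 · G_k/ΣG = 46.1 × (0.04444/0.9043) = 46.1 × 0.04915 = 2.266 mA.

I ≈ 2.27 mA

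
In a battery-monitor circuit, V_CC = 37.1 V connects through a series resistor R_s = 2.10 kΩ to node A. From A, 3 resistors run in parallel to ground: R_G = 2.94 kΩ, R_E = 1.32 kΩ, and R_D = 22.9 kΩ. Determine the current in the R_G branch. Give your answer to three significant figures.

I ≈ 3.71 mA

Combine the parallel branches: R_p = (1/2.94 + 1/1.32 + 1/22.9)⁻¹ = 0.8761 kΩ.
Node voltage V_A = V_CC · R_p/(R_s + R_p) = 37.1 × 0.2944 = 10.92 V.
Branch current I = V_A/R_G = 10.92/2.94 = 3.715 mA.
(Equivalently: I_total = 12.47 mA, then current-divider fraction G_k/ΣG = 0.2980.)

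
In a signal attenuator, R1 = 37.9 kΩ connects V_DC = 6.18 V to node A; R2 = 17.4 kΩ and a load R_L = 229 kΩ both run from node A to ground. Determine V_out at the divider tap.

V_out ≈ 1.85 V

The load sits in parallel with R2, giving an effective lower resistance R2' = R2·R_L/(R2+R_L) = 16.17 kΩ.
Voltage divider with the loaded lower leg: V_out = 6.18 × 16.17/(37.9 + 16.17) = 6.18 × 0.2991 = 1.848 V.
(Unloaded it would be 1.94 V; the load pulls it down.)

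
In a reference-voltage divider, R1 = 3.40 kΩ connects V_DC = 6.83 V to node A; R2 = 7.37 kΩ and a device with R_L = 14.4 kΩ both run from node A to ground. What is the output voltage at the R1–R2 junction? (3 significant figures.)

V_out ≈ 4.02 V

First combine the lower leg with the load: R2 ‖ R_L = 4.875 kΩ.
Then V_out = V_DC · R2'/(R1 + R2') = 6.83 × 4.875/8.275 = 4.024 V.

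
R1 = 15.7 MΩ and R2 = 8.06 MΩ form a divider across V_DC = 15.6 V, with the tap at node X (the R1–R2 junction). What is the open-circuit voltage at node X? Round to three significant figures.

Open-circuit (no load on X): V_th = V_DC · R2/(R1 + R2) = 15.6 × 8.06/(15.70 + 8.06) = 5.292 V.

V_th ≈ 5.29 V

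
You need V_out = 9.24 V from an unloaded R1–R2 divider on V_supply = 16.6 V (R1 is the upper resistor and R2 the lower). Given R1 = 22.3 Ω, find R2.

R2 ≈ 28.0 Ω

The divider ratio is R2/(R1+R2) = 9.24/16.6 = 0.5566.
R2 = R1 · 0.5566/(1 − 0.5566) = 28.00 Ω.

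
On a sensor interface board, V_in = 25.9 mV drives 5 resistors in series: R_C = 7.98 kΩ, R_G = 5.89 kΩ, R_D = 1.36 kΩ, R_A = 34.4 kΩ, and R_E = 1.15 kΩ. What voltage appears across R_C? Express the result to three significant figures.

ΣR = 7.98 + 5.89 + 1.36 + 34.4 + 1.15 = 50.78 kΩ.
By the voltage-divider rule, V = 25.9 × 7.980/50.78 = 4.070 mV.

V ≈ 4.07 mV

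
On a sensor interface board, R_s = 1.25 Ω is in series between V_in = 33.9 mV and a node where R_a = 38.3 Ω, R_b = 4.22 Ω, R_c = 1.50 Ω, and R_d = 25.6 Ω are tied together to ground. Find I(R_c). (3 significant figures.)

Parallel bank: R_p = 1/(1/38.3 + 1/4.22 + 1/1.50 + 1/25.6) = 1.032 Ω.
Node voltage V_A = V_in · R_p/(R_s + R_p) = 33.9 × 0.4523 = 15.33 mV.
Branch current I = V_A/R_c = 15.33/1.50 = 10.22 mA.

I ≈ 10.2 mA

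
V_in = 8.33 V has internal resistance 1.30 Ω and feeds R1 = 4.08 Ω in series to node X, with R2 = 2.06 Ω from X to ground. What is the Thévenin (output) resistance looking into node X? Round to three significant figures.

R1' = 1.30 + 4.08 = 5.380 Ω (source resistance + R1).
With V_in suppressed (replaced by a short), R_th = R1' ‖ R2 = (5.380 × 2.06)/(5.380 + 2.06) = 1.490 Ω.

R_th ≈ 1.49 Ω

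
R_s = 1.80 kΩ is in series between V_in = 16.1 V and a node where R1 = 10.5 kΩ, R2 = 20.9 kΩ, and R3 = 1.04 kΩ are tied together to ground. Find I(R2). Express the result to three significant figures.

Parallel bank: R_p = 1/(1/10.5 + 1/20.9 + 1/1.04) = 0.9053 kΩ.
Node voltage V_A = V_in · R_p/(R_s + R_p) = 16.1 × 0.3346 = 5.388 V.
Branch current I = V_A/R2 = 5.388/20.9 = 0.2578 mA.
(Equivalently: I_total = 5.951 mA, then current-divider fraction G_k/ΣG = 0.04332.)

I ≈ 0.258 mA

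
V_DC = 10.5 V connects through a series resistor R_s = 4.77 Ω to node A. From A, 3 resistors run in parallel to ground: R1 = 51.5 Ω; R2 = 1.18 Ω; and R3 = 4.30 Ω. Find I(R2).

Equivalent of the parallel group: R_p = 0.9096 Ω.
V_A = 10.5 × 0.9096/5.680 = 1.682 V.
Branch current I = V_A/R2 = 1.682/1.18 = 1.425 A.
(Check via current divider: I_total = 1.849 A; share G_k/ΣG = 0.7708 → same result.)

I ≈ 1.43 A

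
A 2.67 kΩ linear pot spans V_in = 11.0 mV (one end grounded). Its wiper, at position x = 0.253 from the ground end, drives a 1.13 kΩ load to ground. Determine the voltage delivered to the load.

Split the track: R_lower = x·R_p = 0.6755 kΩ, R_upper = (1−x)·R_p = 1.994 kΩ.
R_L loads the lower segment: effective lower R = 0.4228 kΩ.
Loaded-divider output: V_out = 11.0 × 0.1749 = 1.924 mV.
(Unloaded: V_out = x·V_in = 2.78 mV.)

V_out ≈ 1.92 mV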